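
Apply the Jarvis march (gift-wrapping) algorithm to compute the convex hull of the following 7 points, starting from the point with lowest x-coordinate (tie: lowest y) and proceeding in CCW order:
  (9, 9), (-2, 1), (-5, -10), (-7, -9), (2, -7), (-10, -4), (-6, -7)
Hull (CCW) = [(-10, -4), (-7, -9), (-5, -10), (2, -7), (9, 9)]

Jarvis march: at each step, from the current hull vertex p, select the next vertex q as the point such that every other point lies strictly to the left of (or on) the directed line p → q. (Equivalently: for every other point r, the cross product (q − p) × (r − p) ≥ 0.)
Starting point (lowest x, tie lowest y): (-10, -4). Wrap until returning to start. Resulting hull: (-10, -4), (-7, -9), (-5, -10), (2, -7), (9, 9).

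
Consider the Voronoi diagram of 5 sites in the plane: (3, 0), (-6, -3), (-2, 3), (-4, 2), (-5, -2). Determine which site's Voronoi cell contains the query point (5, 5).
Nearest site = (3, 0)

The Voronoi cell of site s contains exactly those query points closer to s than to any other site. Compute squared distances from q = (5, 5) to each site:
  (3 − 5)² + (0 − 5)² = 29
  (-2 − 5)² + (3 − 5)² = 53
  (-4 − 5)² + (2 − 5)² = 90
  (-5 − 5)² + (-2 − 5)² = 149
  (-6 − 5)² + (-3 − 5)² = 185
Minimum is attained by (3, 0), so q lies in its Voronoi cell.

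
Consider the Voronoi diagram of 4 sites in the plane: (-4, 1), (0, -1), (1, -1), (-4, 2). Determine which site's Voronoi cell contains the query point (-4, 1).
Nearest site = (-4, 1)

The Voronoi cell of site s contains exactly those query points closer to s than to any other site. Compute squared distances from q = (-4, 1) to each site:
  (-4 − -4)² + (1 − 1)² = 0
  (-4 − -4)² + (2 − 1)² = 1
  (0 − -4)² + (-1 − 1)² = 20
  (1 − -4)² + (-1 − 1)² = 29
Minimum is attained by (-4, 1), so q lies in its Voronoi cell.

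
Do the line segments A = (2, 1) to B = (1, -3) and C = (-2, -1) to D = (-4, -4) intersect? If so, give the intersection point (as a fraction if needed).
No (intersection of containing lines falls outside at least one segment)

Parametrize and solve: t = -8/5, s = -14/5. At least one of these is outside [0, 1], so the segments do not intersect.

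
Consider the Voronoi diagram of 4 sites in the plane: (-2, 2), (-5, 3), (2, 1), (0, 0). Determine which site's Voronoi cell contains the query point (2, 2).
Nearest site = (2, 1)

The Voronoi cell of site s contains exactly those query points closer to s than to any other site. Compute squared distances from q = (2, 2) to each site:
  (2 − 2)² + (1 − 2)² = 1
  (0 − 2)² + (0 − 2)² = 8
  (-2 − 2)² + (2 − 2)² = 16
  (-5 − 2)² + (3 − 2)² = 50
Minimum is attained by (2, 1), so q lies in its Voronoi cell.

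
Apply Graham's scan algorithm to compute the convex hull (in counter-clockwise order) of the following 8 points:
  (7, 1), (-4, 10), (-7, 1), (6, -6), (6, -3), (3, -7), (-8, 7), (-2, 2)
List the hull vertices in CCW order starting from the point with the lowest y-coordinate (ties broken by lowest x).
Hull (CCW) = [(3, -7), (6, -6), (7, 1), (-4, 10), (-8, 7), (-7, 1)]

Graham scan procedure:
  1. Find the pivot p₀ = point with lowest y (tie → lowest x): (3, -7).
  2. Sort the remaining points by polar angle around p₀.
  3. Walk through sorted points, maintaining a stack; pop the top while the last three entries make a non-left turn (cross product ≤ 0).
  4. Final stack is the convex hull in CCW order: (3, -7), (6, -6), (7, 1), (-4, 10), (-8, 7), (-7, 1).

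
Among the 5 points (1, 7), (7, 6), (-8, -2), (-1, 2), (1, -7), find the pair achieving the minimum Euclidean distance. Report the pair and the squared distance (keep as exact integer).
Pair = ((1, 7), (-1, 2)); squared distance = 29

Compute all C(5, 2) = 10 pairwise squared distances (x_i − x_j)² + (y_i − y_j)². The minimum is 29, attained by the pair ((1, 7), (-1, 2)).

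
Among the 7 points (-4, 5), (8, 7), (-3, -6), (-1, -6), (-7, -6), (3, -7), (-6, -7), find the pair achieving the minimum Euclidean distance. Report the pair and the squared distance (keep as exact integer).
Pair = ((-7, -6), (-6, -7)); squared distance = 2

Compute all C(7, 2) = 21 pairwise squared distances (x_i − x_j)² + (y_i − y_j)². The minimum is 2, attained by the pair ((-7, -6), (-6, -7)).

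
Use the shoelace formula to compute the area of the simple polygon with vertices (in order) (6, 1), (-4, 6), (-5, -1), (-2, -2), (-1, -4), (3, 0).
Area = 103/2

Shoelace formula: Area = (1/2) |Σ_i (x_i · y_{i+1} − x_{i+1} · y_i)| (indices mod n). Compute each cross term:
  (6)(6) − (-4)(1) = 40
  (-4)(-1) − (-5)(6) = 34
  (-5)(-2) − (-2)(-1) = 8
  (-2)(-4) − (-1)(-2) = 6
  (-1)(0) − (3)(-4) = 12
  (3)(1) − (6)(0) = 3
Sum = 103, so (signed) Area = 103/2 = 103/2, |Area| = 103/2.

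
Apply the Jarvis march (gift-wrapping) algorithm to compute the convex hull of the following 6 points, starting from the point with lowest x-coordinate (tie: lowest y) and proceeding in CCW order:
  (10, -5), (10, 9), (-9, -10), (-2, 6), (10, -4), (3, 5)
Hull (CCW) = [(-9, -10), (10, -5), (10, 9), (-2, 6)]

Jarvis march: at each step, from the current hull vertex p, select the next vertex q as the point such that every other point lies strictly to the left of (or on) the directed line p → q. (Equivalently: for every other point r, the cross product (q − p) × (r − p) ≥ 0.)
Starting point (lowest x, tie lowest y): (-9, -10). Wrap until returning to start. Resulting hull: (-9, -10), (10, -5), (10, 9), (-2, 6).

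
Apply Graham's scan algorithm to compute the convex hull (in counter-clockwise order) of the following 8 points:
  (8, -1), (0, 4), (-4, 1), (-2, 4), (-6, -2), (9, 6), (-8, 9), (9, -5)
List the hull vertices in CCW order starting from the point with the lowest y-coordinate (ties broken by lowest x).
Hull (CCW) = [(9, -5), (9, 6), (-8, 9), (-6, -2)]

Graham scan procedure:
  1. Find the pivot p₀ = point with lowest y (tie → lowest x): (9, -5).
  2. Sort the remaining points by polar angle around p₀.
  3. Walk through sorted points, maintaining a stack; pop the top while the last three entries make a non-left turn (cross product ≤ 0).
  4. Final stack is the convex hull in CCW order: (9, -5), (9, 6), (-8, 9), (-6, -2).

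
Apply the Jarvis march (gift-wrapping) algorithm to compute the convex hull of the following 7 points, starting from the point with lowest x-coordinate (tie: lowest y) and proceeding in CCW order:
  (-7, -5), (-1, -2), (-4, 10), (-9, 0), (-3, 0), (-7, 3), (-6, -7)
Hull (CCW) = [(-9, 0), (-7, -5), (-6, -7), (-1, -2), (-4, 10)]

Jarvis march: at each step, from the current hull vertex p, select the next vertex q as the point such that every other point lies strictly to the left of (or on) the directed line p → q. (Equivalently: for every other point r, the cross product (q − p) × (r − p) ≥ 0.)
Starting point (lowest x, tie lowest y): (-9, 0). Wrap until returning to start. Resulting hull: (-9, 0), (-7, -5), (-6, -7), (-1, -2), (-4, 10).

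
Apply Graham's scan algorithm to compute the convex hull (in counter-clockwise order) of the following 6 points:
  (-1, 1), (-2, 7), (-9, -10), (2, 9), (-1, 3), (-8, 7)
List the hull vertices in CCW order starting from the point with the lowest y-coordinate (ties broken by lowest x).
Hull (CCW) = [(-9, -10), (-1, 1), (2, 9), (-8, 7)]

Graham scan procedure:
  1. Find the pivot p₀ = point with lowest y (tie → lowest x): (-9, -10).
  2. Sort the remaining points by polar angle around p₀.
  3. Walk through sorted points, maintaining a stack; pop the top while the last three entries make a non-left turn (cross product ≤ 0).
  4. Final stack is the convex hull in CCW order: (-9, -10), (-1, 1), (2, 9), (-8, 7).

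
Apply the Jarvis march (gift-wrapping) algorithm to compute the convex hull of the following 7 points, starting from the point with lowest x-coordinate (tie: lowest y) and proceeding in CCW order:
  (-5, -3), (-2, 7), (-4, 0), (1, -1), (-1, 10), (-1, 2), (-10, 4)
Hull (CCW) = [(-10, 4), (-5, -3), (1, -1), (-1, 10)]

Jarvis march: at each step, from the current hull vertex p, select the next vertex q as the point such that every other point lies strictly to the left of (or on) the directed line p → q. (Equivalently: for every other point r, the cross product (q − p) × (r − p) ≥ 0.)
Starting point (lowest x, tie lowest y): (-10, 4). Wrap until returning to start. Resulting hull: (-10, 4), (-5, -3), (1, -1), (-1, 10).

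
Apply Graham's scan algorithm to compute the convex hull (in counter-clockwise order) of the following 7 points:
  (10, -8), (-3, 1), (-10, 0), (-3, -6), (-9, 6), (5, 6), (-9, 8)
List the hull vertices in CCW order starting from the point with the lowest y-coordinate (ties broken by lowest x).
Hull (CCW) = [(10, -8), (5, 6), (-9, 8), (-10, 0), (-3, -6)]

Graham scan procedure:
  1. Find the pivot p₀ = point with lowest y (tie → lowest x): (10, -8).
  2. Sort the remaining points by polar angle around p₀.
  3. Walk through sorted points, maintaining a stack; pop the top while the last three entries make a non-left turn (cross product ≤ 0).
  4. Final stack is the convex hull in CCW order: (10, -8), (5, 6), (-9, 8), (-10, 0), (-3, -6).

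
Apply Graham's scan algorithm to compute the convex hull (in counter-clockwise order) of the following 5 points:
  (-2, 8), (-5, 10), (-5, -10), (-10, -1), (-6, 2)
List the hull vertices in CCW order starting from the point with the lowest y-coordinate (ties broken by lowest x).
Hull (CCW) = [(-5, -10), (-2, 8), (-5, 10), (-10, -1)]

Graham scan procedure:
  1. Find the pivot p₀ = point with lowest y (tie → lowest x): (-5, -10).
  2. Sort the remaining points by polar angle around p₀.
  3. Walk through sorted points, maintaining a stack; pop the top while the last three entries make a non-left turn (cross product ≤ 0).
  4. Final stack is the convex hull in CCW order: (-5, -10), (-2, 8), (-5, 10), (-10, -1).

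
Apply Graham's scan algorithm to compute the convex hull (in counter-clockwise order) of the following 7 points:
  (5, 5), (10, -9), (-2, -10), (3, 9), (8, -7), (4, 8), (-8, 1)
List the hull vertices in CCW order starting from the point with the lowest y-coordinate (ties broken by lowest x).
Hull (CCW) = [(-2, -10), (10, -9), (4, 8), (3, 9), (-8, 1)]

Graham scan procedure:
  1. Find the pivot p₀ = point with lowest y (tie → lowest x): (-2, -10).
  2. Sort the remaining points by polar angle around p₀.
  3. Walk through sorted points, maintaining a stack; pop the top while the last three entries make a non-left turn (cross product ≤ 0).
  4. Final stack is the convex hull in CCW order: (-2, -10), (10, -9), (4, 8), (3, 9), (-8, 1).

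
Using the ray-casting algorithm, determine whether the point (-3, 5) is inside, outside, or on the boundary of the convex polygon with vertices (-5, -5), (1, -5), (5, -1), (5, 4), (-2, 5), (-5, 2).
The point (-3, 5) lies strictly outside the polygon

Cast a horizontal ray to the right from the query point and count how many polygon edges it crosses (each edge strictly once or zero times, handled with the usual half-open convention). 
Parity of crossings → even ⇒ outside.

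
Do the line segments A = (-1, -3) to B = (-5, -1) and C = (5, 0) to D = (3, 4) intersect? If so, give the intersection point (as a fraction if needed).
No (intersection of containing lines falls outside at least one segment)

Parametrize and solve: t = -5/2, s = -2. At least one of these is outside [0, 1], so the segments do not intersect.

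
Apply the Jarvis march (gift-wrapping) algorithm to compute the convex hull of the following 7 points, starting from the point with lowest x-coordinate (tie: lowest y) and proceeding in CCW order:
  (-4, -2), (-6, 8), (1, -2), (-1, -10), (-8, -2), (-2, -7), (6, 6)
Hull (CCW) = [(-8, -2), (-1, -10), (6, 6), (-6, 8)]

Jarvis march: at each step, from the current hull vertex p, select the next vertex q as the point such that every other point lies strictly to the left of (or on) the directed line p → q. (Equivalently: for every other point r, the cross product (q − p) × (r − p) ≥ 0.)
Starting point (lowest x, tie lowest y): (-8, -2). Wrap until returning to start. Resulting hull: (-8, -2), (-1, -10), (6, 6), (-6, 8).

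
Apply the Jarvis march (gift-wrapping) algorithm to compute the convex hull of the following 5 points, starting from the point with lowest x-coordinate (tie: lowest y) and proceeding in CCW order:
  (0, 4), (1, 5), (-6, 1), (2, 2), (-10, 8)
Hull (CCW) = [(-10, 8), (-6, 1), (2, 2), (1, 5)]

Jarvis march: at each step, from the current hull vertex p, select the next vertex q as the point such that every other point lies strictly to the left of (or on) the directed line p → q. (Equivalently: for every other point r, the cross product (q − p) × (r − p) ≥ 0.)
Starting point (lowest x, tie lowest y): (-10, 8). Wrap until returning to start. Resulting hull: (-10, 8), (-6, 1), (2, 2), (1, 5).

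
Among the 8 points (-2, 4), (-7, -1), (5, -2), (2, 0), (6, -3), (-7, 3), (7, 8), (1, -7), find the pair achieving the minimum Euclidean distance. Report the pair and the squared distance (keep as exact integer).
Pair = ((5, -2), (6, -3)); squared distance = 2

Compute all C(8, 2) = 28 pairwise squared distances (x_i − x_j)² + (y_i − y_j)². The minimum is 2, attained by the pair ((5, -2), (6, -3)).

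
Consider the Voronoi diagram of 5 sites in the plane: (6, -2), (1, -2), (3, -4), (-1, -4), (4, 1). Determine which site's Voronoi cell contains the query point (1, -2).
Nearest site = (1, -2)

The Voronoi cell of site s contains exactly those query points closer to s than to any other site. Compute squared distances from q = (1, -2) to each site:
  (1 − 1)² + (-2 − -2)² = 0
  (-1 − 1)² + (-4 − -2)² = 8
  (3 − 1)² + (-4 − -2)² = 8
  (4 − 1)² + (1 − -2)² = 18
  (6 − 1)² + (-2 − -2)² = 25
Minimum is attained by (1, -2), so q lies in its Voronoi cell.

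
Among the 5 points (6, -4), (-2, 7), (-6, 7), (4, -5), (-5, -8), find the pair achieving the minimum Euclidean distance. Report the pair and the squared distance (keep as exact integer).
Pair = ((6, -4), (4, -5)); squared distance = 5

Compute all C(5, 2) = 10 pairwise squared distances (x_i − x_j)² + (y_i − y_j)². The minimum is 5, attained by the pair ((6, -4), (4, -5)).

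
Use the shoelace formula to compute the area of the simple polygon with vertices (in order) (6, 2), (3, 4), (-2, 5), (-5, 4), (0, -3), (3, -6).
Area = 62

Shoelace formula: Area = (1/2) |Σ_i (x_i · y_{i+1} − x_{i+1} · y_i)| (indices mod n). Compute each cross term:
  (6)(4) − (3)(2) = 18
  (3)(5) − (-2)(4) = 23
  (-2)(4) − (-5)(5) = 17
  (-5)(-3) − (0)(4) = 15
  (0)(-6) − (3)(-3) = 9
  (3)(2) − (6)(-6) = 42
Sum = 124, so (signed) Area = 124/2 = 62, |Area| = 62.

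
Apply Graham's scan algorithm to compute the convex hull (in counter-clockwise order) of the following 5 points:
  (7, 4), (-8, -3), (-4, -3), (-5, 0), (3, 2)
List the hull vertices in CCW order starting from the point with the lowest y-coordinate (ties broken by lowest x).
Hull (CCW) = [(-8, -3), (-4, -3), (7, 4), (-5, 0)]

Graham scan procedure:
  1. Find the pivot p₀ = point with lowest y (tie → lowest x): (-8, -3).
  2. Sort the remaining points by polar angle around p₀.
  3. Walk through sorted points, maintaining a stack; pop the top while the last three entries make a non-left turn (cross product ≤ 0).
  4. Final stack is the convex hull in CCW order: (-8, -3), (-4, -3), (7, 4), (-5, 0).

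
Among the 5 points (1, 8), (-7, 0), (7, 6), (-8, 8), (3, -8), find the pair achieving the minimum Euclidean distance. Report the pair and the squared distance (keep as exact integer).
Pair = ((1, 8), (7, 6)); squared distance = 40

Compute all C(5, 2) = 10 pairwise squared distances (x_i − x_j)² + (y_i − y_j)². The minimum is 40, attained by the pair ((1, 8), (7, 6)).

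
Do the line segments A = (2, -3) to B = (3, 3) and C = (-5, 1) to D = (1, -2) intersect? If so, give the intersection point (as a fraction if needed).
No (intersection of containing lines falls outside at least one segment)

Parametrize and solve: t = 1/13, s = 46/39. At least one of these is outside [0, 1], so the segments do not intersect.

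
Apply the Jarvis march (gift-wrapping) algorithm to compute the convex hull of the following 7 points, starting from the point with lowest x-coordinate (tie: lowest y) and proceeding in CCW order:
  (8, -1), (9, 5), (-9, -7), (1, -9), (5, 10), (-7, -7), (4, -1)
Hull (CCW) = [(-9, -7), (1, -9), (8, -1), (9, 5), (5, 10)]

Jarvis march: at each step, from the current hull vertex p, select the next vertex q as the point such that every other point lies strictly to the left of (or on) the directed line p → q. (Equivalently: for every other point r, the cross product (q − p) × (r − p) ≥ 0.)
Starting point (lowest x, tie lowest y): (-9, -7). Wrap until returning to start. Resulting hull: (-9, -7), (1, -9), (8, -1), (9, 5), (5, 10).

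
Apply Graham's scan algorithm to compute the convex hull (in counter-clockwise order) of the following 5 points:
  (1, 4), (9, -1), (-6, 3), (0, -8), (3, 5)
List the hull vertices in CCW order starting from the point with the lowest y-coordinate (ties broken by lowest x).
Hull (CCW) = [(0, -8), (9, -1), (3, 5), (-6, 3)]

Graham scan procedure:
  1. Find the pivot p₀ = point with lowest y (tie → lowest x): (0, -8).
  2. Sort the remaining points by polar angle around p₀.
  3. Walk through sorted points, maintaining a stack; pop the top while the last three entries make a non-left turn (cross product ≤ 0).
  4. Final stack is the convex hull in CCW order: (0, -8), (9, -1), (3, 5), (-6, 3).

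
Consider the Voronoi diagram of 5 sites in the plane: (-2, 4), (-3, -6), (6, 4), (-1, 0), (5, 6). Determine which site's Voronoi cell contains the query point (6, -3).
Nearest site = (6, 4)

The Voronoi cell of site s contains exactly those query points closer to s than to any other site. Compute squared distances from q = (6, -3) to each site:
  (6 − 6)² + (4 − -3)² = 49
  (-1 − 6)² + (0 − -3)² = 58
  (5 − 6)² + (6 − -3)² = 82
  (-3 − 6)² + (-6 − -3)² = 90
  (-2 − 6)² + (4 − -3)² = 113
Minimum is attained by (6, 4), so q lies in its Voronoi cell.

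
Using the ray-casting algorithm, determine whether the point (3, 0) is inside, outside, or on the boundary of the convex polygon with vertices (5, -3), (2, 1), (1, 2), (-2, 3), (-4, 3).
The point (3, 0) lies strictly outside the polygon

Cast a horizontal ray to the right from the query point and count how many polygon edges it crosses (each edge strictly once or zero times, handled with the usual half-open convention). 
Parity of crossings → even ⇒ outside.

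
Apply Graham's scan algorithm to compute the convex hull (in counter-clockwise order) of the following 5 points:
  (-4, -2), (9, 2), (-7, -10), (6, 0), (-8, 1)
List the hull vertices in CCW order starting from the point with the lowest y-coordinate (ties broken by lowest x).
Hull (CCW) = [(-7, -10), (9, 2), (-8, 1)]

Graham scan procedure:
  1. Find the pivot p₀ = point with lowest y (tie → lowest x): (-7, -10).
  2. Sort the remaining points by polar angle around p₀.
  3. Walk through sorted points, maintaining a stack; pop the top while the last three entries make a non-left turn (cross product ≤ 0).
  4. Final stack is the convex hull in CCW order: (-7, -10), (9, 2), (-8, 1).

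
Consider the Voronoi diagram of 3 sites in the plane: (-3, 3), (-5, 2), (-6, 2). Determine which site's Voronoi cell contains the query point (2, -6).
Nearest site = (-3, 3)

The Voronoi cell of site s contains exactly those query points closer to s than to any other site. Compute squared distances from q = (2, -6) to each site:
  (-3 − 2)² + (3 − -6)² = 106
  (-5 − 2)² + (2 − -6)² = 113
  (-6 − 2)² + (2 − -6)² = 128
Minimum is attained by (-3, 3), so q lies in its Voronoi cell.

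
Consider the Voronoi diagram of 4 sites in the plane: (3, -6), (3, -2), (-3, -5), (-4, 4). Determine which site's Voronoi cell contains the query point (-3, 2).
Nearest site = (-4, 4)

The Voronoi cell of site s contains exactly those query points closer to s than to any other site. Compute squared distances from q = (-3, 2) to each site:
  (-4 − -3)² + (4 − 2)² = 5
  (-3 − -3)² + (-5 − 2)² = 49
  (3 − -3)² + (-2 − 2)² = 52
  (3 − -3)² + (-6 − 2)² = 100
Minimum is attained by (-4, 4), so q lies in its Voronoi cell.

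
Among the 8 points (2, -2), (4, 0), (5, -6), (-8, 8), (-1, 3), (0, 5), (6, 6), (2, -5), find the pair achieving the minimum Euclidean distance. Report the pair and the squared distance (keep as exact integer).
Pair = ((-1, 3), (0, 5)); squared distance = 5

Compute all C(8, 2) = 28 pairwise squared distances (x_i − x_j)² + (y_i − y_j)². The minimum is 5, attained by the pair ((-1, 3), (0, 5)).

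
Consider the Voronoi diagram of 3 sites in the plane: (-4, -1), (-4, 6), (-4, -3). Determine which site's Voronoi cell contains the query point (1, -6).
Nearest site = (-4, -3)

The Voronoi cell of site s contains exactly those query points closer to s than to any other site. Compute squared distances from q = (1, -6) to each site:
  (-4 − 1)² + (-3 − -6)² = 34
  (-4 − 1)² + (-1 − -6)² = 50
  (-4 − 1)² + (6 − -6)² = 169
Minimum is attained by (-4, -3), so q lies in its Voronoi cell.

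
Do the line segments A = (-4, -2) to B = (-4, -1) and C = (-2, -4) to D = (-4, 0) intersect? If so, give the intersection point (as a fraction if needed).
No (intersection of containing lines falls outside at least one segment)

Parametrize and solve: t = 2, s = 1. At least one of these is outside [0, 1], so the segments do not intersect.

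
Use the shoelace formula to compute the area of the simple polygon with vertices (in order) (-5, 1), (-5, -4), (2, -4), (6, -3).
Area = 31

Shoelace formula: Area = (1/2) |Σ_i (x_i · y_{i+1} − x_{i+1} · y_i)| (indices mod n). Compute each cross term:
  (-5)(-4) − (-5)(1) = 25
  (-5)(-4) − (2)(-4) = 28
  (2)(-3) − (6)(-4) = 18
  (6)(1) − (-5)(-3) = -9
Sum = 62, so (signed) Area = 62/2 = 31, |Area| = 31.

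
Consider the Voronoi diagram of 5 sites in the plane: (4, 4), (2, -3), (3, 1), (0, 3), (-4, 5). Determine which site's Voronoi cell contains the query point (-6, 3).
Nearest site = (-4, 5)

The Voronoi cell of site s contains exactly those query points closer to s than to any other site. Compute squared distances from q = (-6, 3) to each site:
  (-4 − -6)² + (5 − 3)² = 8
  (0 − -6)² + (3 − 3)² = 36
  (3 − -6)² + (1 − 3)² = 85
  (2 − -6)² + (-3 − 3)² = 100
  (4 − -6)² + (4 − 3)² = 101
Minimum is attained by (-4, 5), so q lies in its Voronoi cell.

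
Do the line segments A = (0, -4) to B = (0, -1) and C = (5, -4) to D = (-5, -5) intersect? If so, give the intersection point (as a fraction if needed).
No (intersection of containing lines falls outside at least one segment)

Parametrize and solve: t = -1/6, s = 1/2. At least one of these is outside [0, 1], so the segments do not intersect.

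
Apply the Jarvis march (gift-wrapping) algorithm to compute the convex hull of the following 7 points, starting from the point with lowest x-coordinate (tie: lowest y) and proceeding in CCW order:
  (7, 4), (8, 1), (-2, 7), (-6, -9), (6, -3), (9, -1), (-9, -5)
Hull (CCW) = [(-9, -5), (-6, -9), (6, -3), (9, -1), (7, 4), (-2, 7)]

Jarvis march: at each step, from the current hull vertex p, select the next vertex q as the point such that every other point lies strictly to the left of (or on) the directed line p → q. (Equivalently: for every other point r, the cross product (q − p) × (r − p) ≥ 0.)
Starting point (lowest x, tie lowest y): (-9, -5). Wrap until returning to start. Resulting hull: (-9, -5), (-6, -9), (6, -3), (9, -1), (7, 4), (-2, 7).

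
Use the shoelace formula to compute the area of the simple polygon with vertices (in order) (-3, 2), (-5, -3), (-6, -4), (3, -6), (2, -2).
Area = 73/2

Shoelace formula: Area = (1/2) |Σ_i (x_i · y_{i+1} − x_{i+1} · y_i)| (indices mod n). Compute each cross term:
  (-3)(-3) − (-5)(2) = 19
  (-5)(-4) − (-6)(-3) = 2
  (-6)(-6) − (3)(-4) = 48
  (3)(-2) − (2)(-6) = 6
  (2)(2) − (-3)(-2) = -2
Sum = 73, so (signed) Area = 73/2 = 73/2, |Area| = 73/2.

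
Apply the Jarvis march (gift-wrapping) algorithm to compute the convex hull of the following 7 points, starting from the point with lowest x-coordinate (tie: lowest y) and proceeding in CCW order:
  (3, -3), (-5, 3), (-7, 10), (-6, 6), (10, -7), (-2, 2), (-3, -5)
Hull (CCW) = [(-7, 10), (-6, 6), (-3, -5), (10, -7)]

Jarvis march: at each step, from the current hull vertex p, select the next vertex q as the point such that every other point lies strictly to the left of (or on) the directed line p → q. (Equivalently: for every other point r, the cross product (q − p) × (r − p) ≥ 0.)
Starting point (lowest x, tie lowest y): (-7, 10). Wrap until returning to start. Resulting hull: (-7, 10), (-6, 6), (-3, -5), (10, -7).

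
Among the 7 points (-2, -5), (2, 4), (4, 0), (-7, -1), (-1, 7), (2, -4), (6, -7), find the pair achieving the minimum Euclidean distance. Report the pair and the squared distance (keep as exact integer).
Pair = ((-2, -5), (2, -4)); squared distance = 17

Compute all C(7, 2) = 21 pairwise squared distances (x_i − x_j)² + (y_i − y_j)². The minimum is 17, attained by the pair ((-2, -5), (2, -4)).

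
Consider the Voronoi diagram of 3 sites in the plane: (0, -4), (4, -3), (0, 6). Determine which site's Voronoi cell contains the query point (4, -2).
Nearest site = (4, -3)

The Voronoi cell of site s contains exactly those query points closer to s than to any other site. Compute squared distances from q = (4, -2) to each site:
  (4 − 4)² + (-3 − -2)² = 1
  (0 − 4)² + (-4 − -2)² = 20
  (0 − 4)² + (6 − -2)² = 80
Minimum is attained by (4, -3), so q lies in its Voronoi cell.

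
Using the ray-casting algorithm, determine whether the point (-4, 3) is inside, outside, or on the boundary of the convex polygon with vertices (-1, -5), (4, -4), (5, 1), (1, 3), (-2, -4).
The point (-4, 3) lies strictly outside the polygon

Cast a horizontal ray to the right from the query point and count how many polygon edges it crosses (each edge strictly once or zero times, handled with the usual half-open convention). 
Parity of crossings → even ⇒ outside.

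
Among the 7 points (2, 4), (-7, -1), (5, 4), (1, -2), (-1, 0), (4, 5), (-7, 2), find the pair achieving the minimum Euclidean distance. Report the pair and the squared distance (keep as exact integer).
Pair = ((5, 4), (4, 5)); squared distance = 2

Compute all C(7, 2) = 21 pairwise squared distances (x_i − x_j)² + (y_i − y_j)². The minimum is 2, attained by the pair ((5, 4), (4, 5)).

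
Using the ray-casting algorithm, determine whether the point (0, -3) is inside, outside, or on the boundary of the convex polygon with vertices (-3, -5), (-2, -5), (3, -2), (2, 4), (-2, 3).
The point (0, -3) lies strictly inside the polygon

Cast a horizontal ray to the right from the query point and count how many polygon edges it crosses (each edge strictly once or zero times, handled with the usual half-open convention). 
Parity of crossings → odd ⇒ inside.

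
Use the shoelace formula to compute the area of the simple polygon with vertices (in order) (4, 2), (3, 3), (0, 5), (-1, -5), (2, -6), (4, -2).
Area = 39

Shoelace formula: Area = (1/2) |Σ_i (x_i · y_{i+1} − x_{i+1} · y_i)| (indices mod n). Compute each cross term:
  (4)(3) − (3)(2) = 6
  (3)(5) − (0)(3) = 15
  (0)(-5) − (-1)(5) = 5
  (-1)(-6) − (2)(-5) = 16
  (2)(-2) − (4)(-6) = 20
  (4)(2) − (4)(-2) = 16
Sum = 78, so (signed) Area = 78/2 = 39, |Area| = 39.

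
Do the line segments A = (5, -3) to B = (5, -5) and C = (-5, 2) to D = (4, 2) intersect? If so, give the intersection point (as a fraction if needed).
No (intersection of containing lines falls outside at least one segment)

Parametrize and solve: t = -5/2, s = 10/9. At least one of these is outside [0, 1], so the segments do not intersect.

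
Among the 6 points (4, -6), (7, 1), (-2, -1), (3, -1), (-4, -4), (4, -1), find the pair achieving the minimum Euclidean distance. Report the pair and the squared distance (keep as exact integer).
Pair = ((3, -1), (4, -1)); squared distance = 1

Compute all C(6, 2) = 15 pairwise squared distances (x_i − x_j)² + (y_i − y_j)². The minimum is 1, attained by the pair ((3, -1), (4, -1)).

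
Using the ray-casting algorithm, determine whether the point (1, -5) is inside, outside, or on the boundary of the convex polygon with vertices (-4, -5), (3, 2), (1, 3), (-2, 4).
The point (1, -5) lies strictly outside the polygon

Cast a horizontal ray to the right from the query point and count how many polygon edges it crosses (each edge strictly once or zero times, handled with the usual half-open convention). 
Parity of crossings → even ⇒ outside.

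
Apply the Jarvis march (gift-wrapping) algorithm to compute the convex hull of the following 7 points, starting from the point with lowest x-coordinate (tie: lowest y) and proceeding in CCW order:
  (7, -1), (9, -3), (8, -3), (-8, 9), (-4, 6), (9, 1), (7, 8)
Hull (CCW) = [(-8, 9), (8, -3), (9, -3), (9, 1), (7, 8)]

Jarvis march: at each step, from the current hull vertex p, select the next vertex q as the point such that every other point lies strictly to the left of (or on) the directed line p → q. (Equivalently: for every other point r, the cross product (q − p) × (r − p) ≥ 0.)
Starting point (lowest x, tie lowest y): (-8, 9). Wrap until returning to start. Resulting hull: (-8, 9), (8, -3), (9, -3), (9, 1), (7, 8).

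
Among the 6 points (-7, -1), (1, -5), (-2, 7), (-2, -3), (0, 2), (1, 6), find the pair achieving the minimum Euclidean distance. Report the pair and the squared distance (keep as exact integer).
Pair = ((-2, 7), (1, 6)); squared distance = 10

Compute all C(6, 2) = 15 pairwise squared distances (x_i − x_j)² + (y_i − y_j)². The minimum is 10, attained by the pair ((-2, 7), (1, 6)).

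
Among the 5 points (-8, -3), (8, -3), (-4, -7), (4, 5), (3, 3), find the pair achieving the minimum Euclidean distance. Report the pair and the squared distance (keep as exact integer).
Pair = ((4, 5), (3, 3)); squared distance = 5

Compute all C(5, 2) = 10 pairwise squared distances (x_i − x_j)² + (y_i − y_j)². The minimum is 5, attained by the pair ((4, 5), (3, 3)).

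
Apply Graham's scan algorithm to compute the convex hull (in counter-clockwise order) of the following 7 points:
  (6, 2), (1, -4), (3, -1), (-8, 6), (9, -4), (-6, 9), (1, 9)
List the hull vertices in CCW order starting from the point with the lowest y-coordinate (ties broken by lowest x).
Hull (CCW) = [(1, -4), (9, -4), (6, 2), (1, 9), (-6, 9), (-8, 6)]

Graham scan procedure:
  1. Find the pivot p₀ = point with lowest y (tie → lowest x): (1, -4).
  2. Sort the remaining points by polar angle around p₀.
  3. Walk through sorted points, maintaining a stack; pop the top while the last three entries make a non-left turn (cross product ≤ 0).
  4. Final stack is the convex hull in CCW order: (1, -4), (9, -4), (6, 2), (1, 9), (-6, 9), (-8, 6).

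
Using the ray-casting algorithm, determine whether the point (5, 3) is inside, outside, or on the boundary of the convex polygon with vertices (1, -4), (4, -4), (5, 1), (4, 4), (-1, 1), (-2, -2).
The point (5, 3) lies strictly outside the polygon

Cast a horizontal ray to the right from the query point and count how many polygon edges it crosses (each edge strictly once or zero times, handled with the usual half-open convention). 
Parity of crossings → even ⇒ outside.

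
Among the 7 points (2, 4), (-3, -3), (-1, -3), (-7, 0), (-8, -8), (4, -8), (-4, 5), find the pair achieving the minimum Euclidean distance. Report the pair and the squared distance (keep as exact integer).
Pair = ((-3, -3), (-1, -3)); squared distance = 4

Compute all C(7, 2) = 21 pairwise squared distances (x_i − x_j)² + (y_i − y_j)². The minimum is 4, attained by the pair ((-3, -3), (-1, -3)).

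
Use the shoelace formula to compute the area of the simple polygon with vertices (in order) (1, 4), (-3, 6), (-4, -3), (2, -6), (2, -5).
Area = 48

Shoelace formula: Area = (1/2) |Σ_i (x_i · y_{i+1} − x_{i+1} · y_i)| (indices mod n). Compute each cross term:
  (1)(6) − (-3)(4) = 18
  (-3)(-3) − (-4)(6) = 33
  (-4)(-6) − (2)(-3) = 30
  (2)(-5) − (2)(-6) = 2
  (2)(4) − (1)(-5) = 13
Sum = 96, so (signed) Area = 96/2 = 48, |Area| = 48.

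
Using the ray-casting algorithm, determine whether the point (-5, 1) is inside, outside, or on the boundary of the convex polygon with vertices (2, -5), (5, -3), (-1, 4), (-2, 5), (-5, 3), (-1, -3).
The point (-5, 1) lies strictly outside the polygon

Cast a horizontal ray to the right from the query point and count how many polygon edges it crosses (each edge strictly once or zero times, handled with the usual half-open convention). 
Parity of crossings → even ⇒ outside.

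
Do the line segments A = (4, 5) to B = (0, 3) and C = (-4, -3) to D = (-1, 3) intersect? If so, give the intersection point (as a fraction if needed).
No (intersection of containing lines falls outside at least one segment)

Parametrize and solve: t = 4/3, s = 8/9. At least one of these is outside [0, 1], so the segments do not intersect.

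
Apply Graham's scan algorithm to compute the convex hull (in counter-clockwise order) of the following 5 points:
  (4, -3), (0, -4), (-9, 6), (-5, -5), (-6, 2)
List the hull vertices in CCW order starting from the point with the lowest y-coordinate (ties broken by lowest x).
Hull (CCW) = [(-5, -5), (0, -4), (4, -3), (-9, 6)]

Graham scan procedure:
  1. Find the pivot p₀ = point with lowest y (tie → lowest x): (-5, -5).
  2. Sort the remaining points by polar angle around p₀.
  3. Walk through sorted points, maintaining a stack; pop the top while the last three entries make a non-left turn (cross product ≤ 0).
  4. Final stack is the convex hull in CCW order: (-5, -5), (0, -4), (4, -3), (-9, 6).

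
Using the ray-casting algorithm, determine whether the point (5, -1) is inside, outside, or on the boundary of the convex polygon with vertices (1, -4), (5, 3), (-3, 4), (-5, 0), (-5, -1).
The point (5, -1) lies strictly outside the polygon

Cast a horizontal ray to the right from the query point and count how many polygon edges it crosses (each edge strictly once or zero times, handled with the usual half-open convention). 
Parity of crossings → even ⇒ outside.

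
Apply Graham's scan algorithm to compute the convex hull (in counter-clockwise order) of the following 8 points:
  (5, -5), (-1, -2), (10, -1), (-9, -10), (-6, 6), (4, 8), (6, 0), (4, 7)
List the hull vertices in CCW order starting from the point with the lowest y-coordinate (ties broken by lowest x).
Hull (CCW) = [(-9, -10), (5, -5), (10, -1), (4, 8), (-6, 6)]

Graham scan procedure:
  1. Find the pivot p₀ = point with lowest y (tie → lowest x): (-9, -10).
  2. Sort the remaining points by polar angle around p₀.
  3. Walk through sorted points, maintaining a stack; pop the top while the last three entries make a non-left turn (cross product ≤ 0).
  4. Final stack is the convex hull in CCW order: (-9, -10), (5, -5), (10, -1), (4, 8), (-6, 6).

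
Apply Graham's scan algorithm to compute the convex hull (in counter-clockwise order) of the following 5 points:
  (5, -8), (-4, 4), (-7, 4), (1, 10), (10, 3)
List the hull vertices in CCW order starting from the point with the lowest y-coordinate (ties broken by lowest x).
Hull (CCW) = [(5, -8), (10, 3), (1, 10), (-7, 4)]

Graham scan procedure:
  1. Find the pivot p₀ = point with lowest y (tie → lowest x): (5, -8).
  2. Sort the remaining points by polar angle around p₀.
  3. Walk through sorted points, maintaining a stack; pop the top while the last three entries make a non-left turn (cross product ≤ 0).
  4. Final stack is the convex hull in CCW order: (5, -8), (10, 3), (1, 10), (-7, 4).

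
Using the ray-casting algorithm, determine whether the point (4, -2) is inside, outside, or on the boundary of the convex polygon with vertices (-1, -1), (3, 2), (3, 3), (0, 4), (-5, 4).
The point (4, -2) lies strictly outside the polygon

Cast a horizontal ray to the right from the query point and count how many polygon edges it crosses (each edge strictly once or zero times, handled with the usual half-open convention). 
Parity of crossings → even ⇒ outside.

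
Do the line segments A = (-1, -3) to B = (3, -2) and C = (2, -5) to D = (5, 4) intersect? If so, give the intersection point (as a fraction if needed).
Yes; intersection at (3, -2) (t = 1 on AB, s = 1/3 on CD)

Parametrize AB as A + t(B − A) = (-1 + 4 t, -3 + 1 t) and CD as C + s(D − C) = (2 + 3 s, -5 + 9 s). Solve the linear system for (t, s). Determinant = -33 ≠ 0, so a unique intersection of the containing lines exists. Solution: t = 1, s = 1/3 — both in [0, 1], so the segments cross. Intersection point: (3, -2).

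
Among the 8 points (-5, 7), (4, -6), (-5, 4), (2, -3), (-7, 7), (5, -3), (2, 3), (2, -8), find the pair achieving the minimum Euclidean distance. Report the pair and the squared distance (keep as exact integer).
Pair = ((-5, 7), (-7, 7)); squared distance = 4

Compute all C(8, 2) = 28 pairwise squared distances (x_i − x_j)² + (y_i − y_j)². The minimum is 4, attained by the pair ((-5, 7), (-7, 7)).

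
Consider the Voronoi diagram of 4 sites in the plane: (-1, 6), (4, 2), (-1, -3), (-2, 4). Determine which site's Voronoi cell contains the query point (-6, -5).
Nearest site = (-1, -3)

The Voronoi cell of site s contains exactly those query points closer to s than to any other site. Compute squared distances from q = (-6, -5) to each site:
  (-1 − -6)² + (-3 − -5)² = 29
  (-2 − -6)² + (4 − -5)² = 97
  (-1 − -6)² + (6 − -5)² = 146
  (4 − -6)² + (2 − -5)² = 149
Minimum is attained by (-1, -3), so q lies in its Voronoi cell.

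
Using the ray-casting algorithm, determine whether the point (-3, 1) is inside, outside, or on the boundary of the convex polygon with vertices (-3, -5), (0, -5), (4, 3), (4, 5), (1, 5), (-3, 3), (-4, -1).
The point (-3, 1) lies strictly inside the polygon

Cast a horizontal ray to the right from the query point and count how many polygon edges it crosses (each edge strictly once or zero times, handled with the usual half-open convention). 
Parity of crossings → odd ⇒ inside.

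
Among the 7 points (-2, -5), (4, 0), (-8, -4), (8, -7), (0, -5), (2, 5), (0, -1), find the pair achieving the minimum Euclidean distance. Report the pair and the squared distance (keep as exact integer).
Pair = ((-2, -5), (0, -5)); squared distance = 4

Compute all C(7, 2) = 21 pairwise squared distances (x_i − x_j)² + (y_i − y_j)². The minimum is 4, attained by the pair ((-2, -5), (0, -5)).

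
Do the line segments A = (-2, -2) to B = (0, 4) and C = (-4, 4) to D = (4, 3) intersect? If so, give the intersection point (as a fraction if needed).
Yes; intersection at (-4/25, 88/25) (t = 23/25 on AB, s = 12/25 on CD)

Parametrize AB as A + t(B − A) = (-2 + 2 t, -2 + 6 t) and CD as C + s(D − C) = (-4 + 8 s, 4 + -1 s). Solve the linear system for (t, s). Determinant = 50 ≠ 0, so a unique intersection of the containing lines exists. Solution: t = 23/25, s = 12/25 — both in [0, 1], so the segments cross. Intersection point: (-4/25, 88/25).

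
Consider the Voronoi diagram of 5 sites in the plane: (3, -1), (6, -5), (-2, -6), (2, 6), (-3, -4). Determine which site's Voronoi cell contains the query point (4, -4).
Nearest site = (6, -5)

The Voronoi cell of site s contains exactly those query points closer to s than to any other site. Compute squared distances from q = (4, -4) to each site:
  (6 − 4)² + (-5 − -4)² = 5
  (3 − 4)² + (-1 − -4)² = 10
  (-2 − 4)² + (-6 − -4)² = 40
  (-3 − 4)² + (-4 − -4)² = 49
  (2 − 4)² + (6 − -4)² = 104
Minimum is attained by (6, -5), so q lies in its Voronoi cell.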